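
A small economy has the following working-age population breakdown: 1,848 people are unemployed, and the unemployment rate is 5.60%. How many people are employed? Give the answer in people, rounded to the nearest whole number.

Labor force = U / u = 1,848 / 0.0560 ≈ 33,000.
Employed = labor force − unemployed = 33,000 − 1,848 = 31,152.

About 31,152 are employed.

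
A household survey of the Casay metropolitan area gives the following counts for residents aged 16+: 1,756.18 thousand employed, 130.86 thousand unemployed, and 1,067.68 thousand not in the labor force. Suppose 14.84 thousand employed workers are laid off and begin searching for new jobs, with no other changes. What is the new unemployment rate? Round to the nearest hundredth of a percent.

Initially, labor force = 1,756.18 + 130.86 = 1,887.04 thousand, so u = 130.86/1,887.04 = 6.93%.
After the change, employed falls and unemployed rises by 14.84; labor force unchanged → E = 1,741.34, U = 145.70, labor force = 1,887.04 thousand.
New unemployment rate = 145.70 / 1,887.04 = 7.72%.

New unemployment rate ≈ 7.72%.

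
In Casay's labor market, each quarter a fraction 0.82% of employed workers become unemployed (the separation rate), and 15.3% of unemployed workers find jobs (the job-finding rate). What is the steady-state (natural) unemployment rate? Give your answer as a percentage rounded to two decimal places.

At steady state the flows balance: s·E = f·U, so U/(E+U) = s/(s+f).
u* = 0.82 / (0.82 + 15.3) = 0.82 / 16.12 = 5.09%.

Steady-state unemployment rate ≈ 5.09%.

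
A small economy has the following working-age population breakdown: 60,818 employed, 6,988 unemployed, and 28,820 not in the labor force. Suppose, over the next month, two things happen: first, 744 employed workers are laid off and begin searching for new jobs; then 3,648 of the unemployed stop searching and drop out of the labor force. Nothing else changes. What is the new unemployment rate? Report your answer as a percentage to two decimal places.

New unemployment rate ≈ 6.37%.

Initially, labor force = 60,818 + 6,988 = 67,806, so u = 6,988/67,806 = 10.31%.
After the first change, employed falls and unemployed rises by 744; labor force unchanged → E = 60,074, U = 7,732, labor force = 67,806.
After the second change, unemployed and labor force both fall by 3,648 → E = 60,074, U = 4,084, labor force = 64,158.
New unemployment rate = 4,084 / 64,158 = 6.37%.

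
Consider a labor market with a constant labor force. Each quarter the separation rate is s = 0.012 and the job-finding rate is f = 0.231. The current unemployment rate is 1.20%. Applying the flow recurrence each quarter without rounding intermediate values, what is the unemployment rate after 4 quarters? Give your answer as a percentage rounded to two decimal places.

With a fixed labor force, u_{t+1} = u_t + s·(1−u_t) − f·u_t = u_t·(1−s−f) + s.
Here 1−s−f = 0.757 and s = 0.012.
u_1 = 0.012000 × 0.757 + 0.012 = 0.021084.
u_2 = 0.021084 × 0.757 + 0.012 = 0.027961.
u_3 = 0.027961 × 0.757 + 0.012 = 0.033166.
u_4 = 0.033166 × 0.757 + 0.012 = 0.037107.

Unemployment rate after four quarters ≈ 3.71%.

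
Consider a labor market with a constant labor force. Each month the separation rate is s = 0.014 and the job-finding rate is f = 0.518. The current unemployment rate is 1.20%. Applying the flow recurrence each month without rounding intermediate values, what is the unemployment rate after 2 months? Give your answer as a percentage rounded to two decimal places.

Unemployment rate after two months ≈ 2.32%.

With a fixed labor force, u_{t+1} = u_t + s·(1−u_t) − f·u_t = u_t·(1−s−f) + s.
Here 1−s−f = 0.468 and s = 0.014.
u_1 = 0.012000 × 0.468 + 0.014 = 0.019616.
u_2 = 0.019616 × 0.468 + 0.014 = 0.023180.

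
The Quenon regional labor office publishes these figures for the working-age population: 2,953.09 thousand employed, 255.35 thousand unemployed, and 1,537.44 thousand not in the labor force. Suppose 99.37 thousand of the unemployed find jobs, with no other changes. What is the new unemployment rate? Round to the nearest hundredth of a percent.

New unemployment rate ≈ 4.86%.

Initially, labor force = 2,953.09 + 255.35 = 3,208.44 thousand, so u = 255.35/3,208.44 = 7.96%.
After the change, unemployed falls and employed rises by 99.37; labor force unchanged → E = 3,052.46, U = 155.98, labor force = 3,208.44 thousand.
New unemployment rate = 155.98 / 3,208.44 = 4.86%.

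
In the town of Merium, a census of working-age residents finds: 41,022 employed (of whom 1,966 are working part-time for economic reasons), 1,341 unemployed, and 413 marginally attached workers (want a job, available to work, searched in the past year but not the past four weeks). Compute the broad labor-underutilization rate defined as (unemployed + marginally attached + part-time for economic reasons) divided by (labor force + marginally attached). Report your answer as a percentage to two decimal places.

Labor force = 41,022 + 1,341 = 42,363.
Numerator = 1,341 + 413 + 1,966 = 3,720.
Denominator = 42,363 + 413 = 42,776.
Broad rate = 3,720 / 42,776 = 8.70%.

Broad underutilization rate ≈ 8.70%.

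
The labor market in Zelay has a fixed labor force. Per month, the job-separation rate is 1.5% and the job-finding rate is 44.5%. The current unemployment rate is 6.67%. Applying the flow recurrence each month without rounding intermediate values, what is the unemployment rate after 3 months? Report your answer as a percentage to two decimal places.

Unemployment rate after three months ≈ 3.80%.

With a fixed labor force, u_{t+1} = u_t + s·(1−u_t) − f·u_t = u_t·(1−s−f) + s.
Here 1−s−f = 0.540 and s = 0.015.
u_1 = 0.066700 × 0.540 + 0.015 = 0.051018.
u_2 = 0.051018 × 0.540 + 0.015 = 0.042550.
u_3 = 0.042550 × 0.540 + 0.015 = 0.037977.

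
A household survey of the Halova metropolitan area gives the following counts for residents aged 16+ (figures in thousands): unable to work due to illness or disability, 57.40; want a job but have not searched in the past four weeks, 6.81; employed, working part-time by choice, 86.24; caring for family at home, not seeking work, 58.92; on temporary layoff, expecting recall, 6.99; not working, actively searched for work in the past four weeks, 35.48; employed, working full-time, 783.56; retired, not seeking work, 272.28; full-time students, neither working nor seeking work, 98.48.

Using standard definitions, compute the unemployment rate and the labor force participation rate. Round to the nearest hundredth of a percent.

Unemployment rate ≈ 4.66%; labor force participation rate ≈ 64.88%.

Employed = 86.24 + 783.56 = 869.80 thousand.
Unemployed = 6.99 + 35.48 = 42.47 thousand (jobless and actively searching, or on temporary layoff).
Labor force = 869.80 + 42.47 = 912.27 thousand.
Not in labor force = 57.40 + 6.81 + 58.92 + 272.28 + 98.48 = 493.89 thousand (those not working and not actively searching are outside the labor force — including those who want a job but have given up searching).
Civilian working-age population = 912.27 + 493.89 = 1,406.16 thousand.
Unemployment rate = 42.47 / 912.27 = 4.66%.
Labor force participation rate = 912.27 / 1,406.16 = 64.88%.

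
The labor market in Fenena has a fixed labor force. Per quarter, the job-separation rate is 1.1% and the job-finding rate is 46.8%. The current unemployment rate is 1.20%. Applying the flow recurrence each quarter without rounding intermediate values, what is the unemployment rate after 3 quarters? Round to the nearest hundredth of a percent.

Unemployment rate after three quarters ≈ 2.14%.

With a fixed labor force, u_{t+1} = u_t + s·(1−u_t) − f·u_t = u_t·(1−s−f) + s.
Here 1−s−f = 0.521 and s = 0.011.
u_1 = 0.012000 × 0.521 + 0.011 = 0.017252.
u_2 = 0.017252 × 0.521 + 0.011 = 0.019988.
u_3 = 0.019988 × 0.521 + 0.011 = 0.021414.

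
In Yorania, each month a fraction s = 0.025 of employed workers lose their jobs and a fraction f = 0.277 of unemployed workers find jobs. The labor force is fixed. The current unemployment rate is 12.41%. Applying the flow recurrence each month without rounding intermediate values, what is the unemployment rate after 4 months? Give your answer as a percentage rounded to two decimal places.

Unemployment rate after four months ≈ 9.26%.

With a fixed labor force, u_{t+1} = u_t + s·(1−u_t) − f·u_t = u_t·(1−s−f) + s.
Here 1−s−f = 0.698 and s = 0.025.
u_1 = 0.124100 × 0.698 + 0.025 = 0.111622.
u_2 = 0.111622 × 0.698 + 0.025 = 0.102912.
u_3 = 0.102912 × 0.698 + 0.025 = 0.096833.
u_4 = 0.096833 × 0.698 + 0.025 = 0.092589.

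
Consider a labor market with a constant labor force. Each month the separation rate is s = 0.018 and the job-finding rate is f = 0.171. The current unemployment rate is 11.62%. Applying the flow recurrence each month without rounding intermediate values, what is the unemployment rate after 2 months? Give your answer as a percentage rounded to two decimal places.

With a fixed labor force, u_{t+1} = u_t + s·(1−u_t) − f·u_t = u_t·(1−s−f) + s.
Here 1−s−f = 0.811 and s = 0.018.
u_1 = 0.116200 × 0.811 + 0.018 = 0.112238.
u_2 = 0.112238 × 0.811 + 0.018 = 0.109025.

Unemployment rate after two months ≈ 10.90%.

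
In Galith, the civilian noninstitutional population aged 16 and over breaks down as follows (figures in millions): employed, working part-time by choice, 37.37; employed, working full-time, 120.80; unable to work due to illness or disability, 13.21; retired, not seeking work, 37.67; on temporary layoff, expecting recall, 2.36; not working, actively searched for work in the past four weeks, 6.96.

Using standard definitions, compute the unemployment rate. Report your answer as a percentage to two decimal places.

Employed = 37.37 + 120.80 = 158.17 million.
Unemployed = 2.36 + 6.96 = 9.32 million (jobless and actively searching, or on temporary layoff).
Labor force = 158.17 + 9.32 = 167.49 million.
Unemployment rate = 9.32 / 167.49 = 5.56%.

Unemployment rate ≈ 5.56%.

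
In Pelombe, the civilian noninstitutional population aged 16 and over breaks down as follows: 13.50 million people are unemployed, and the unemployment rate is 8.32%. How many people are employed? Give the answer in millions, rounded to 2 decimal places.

About 148.76 million are employed.

Labor force = U / u = 13.50 / 0.0832 ≈ 162.26 million.
Employed = labor force − unemployed = 162.26 − 13.50 = 148.76 million.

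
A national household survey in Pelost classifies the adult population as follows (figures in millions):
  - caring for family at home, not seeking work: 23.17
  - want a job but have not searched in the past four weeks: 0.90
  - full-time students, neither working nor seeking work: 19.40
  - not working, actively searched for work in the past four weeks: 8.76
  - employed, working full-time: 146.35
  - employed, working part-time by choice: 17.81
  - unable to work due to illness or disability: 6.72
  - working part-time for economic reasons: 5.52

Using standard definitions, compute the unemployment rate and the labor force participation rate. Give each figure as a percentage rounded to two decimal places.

Employed = 146.35 + 17.81 + 5.52 = 169.68 million (anyone who worked, including part-time for economic reasons, counts as employed).
Unemployed = 8.76 million.
Labor force = 169.68 + 8.76 = 178.44 million.
Not in labor force = 23.17 + 0.90 + 19.40 + 6.72 = 50.19 million (those not working and not actively searching are outside the labor force — including those who want a job but have given up searching).
Civilian working-age population = 178.44 + 50.19 = 228.63 million.
Unemployment rate = 8.76 / 178.44 = 4.91%.
Labor force participation rate = 178.44 / 228.63 = 78.05%.

Unemployment rate ≈ 4.91%; labor force participation rate ≈ 78.05%.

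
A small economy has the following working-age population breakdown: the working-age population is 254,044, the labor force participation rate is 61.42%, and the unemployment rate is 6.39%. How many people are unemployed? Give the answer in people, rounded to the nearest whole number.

About 9,971 are unemployed.

Labor force = 0.6142 × 254,044 = 156,034.
Unemployed = 0.0639 × 156,034 ≈ 9,971.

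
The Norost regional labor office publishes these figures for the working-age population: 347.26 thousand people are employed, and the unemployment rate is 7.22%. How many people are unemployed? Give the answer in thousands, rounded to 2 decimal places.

Let U be the number unemployed. The labor force is E + U, and U/(E+U) = 0.0722.
So U = 0.0722 × 347.26 / (1 − 0.0722) = 25.0722 / 0.9278 ≈ 27.02 thousand.

About 27.02 thousand are unemployed.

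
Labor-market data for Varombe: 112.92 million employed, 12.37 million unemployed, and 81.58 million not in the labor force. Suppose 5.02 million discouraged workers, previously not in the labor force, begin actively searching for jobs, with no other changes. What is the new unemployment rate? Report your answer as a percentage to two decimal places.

Initially, labor force = 112.92 + 12.37 = 125.29 million, so u = 12.37/125.29 = 9.87%.
After the change, unemployed and labor force both rise by 5.02 → E = 112.92, U = 17.39, labor force = 130.31 million.
New unemployment rate = 17.39 / 130.31 = 13.35%.

New unemployment rate ≈ 13.35%.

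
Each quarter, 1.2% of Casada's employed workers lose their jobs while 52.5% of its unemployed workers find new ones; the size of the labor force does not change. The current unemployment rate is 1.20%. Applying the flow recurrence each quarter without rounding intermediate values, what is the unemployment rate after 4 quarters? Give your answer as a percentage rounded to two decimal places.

Unemployment rate after four quarters ≈ 2.19%.

With a fixed labor force, u_{t+1} = u_t + s·(1−u_t) − f·u_t = u_t·(1−s−f) + s.
Here 1−s−f = 0.463 and s = 0.012.
u_1 = 0.012000 × 0.463 + 0.012 = 0.017556.
u_2 = 0.017556 × 0.463 + 0.012 = 0.020128.
u_3 = 0.020128 × 0.463 + 0.012 = 0.021319.
u_4 = 0.021319 × 0.463 + 0.012 = 0.021871.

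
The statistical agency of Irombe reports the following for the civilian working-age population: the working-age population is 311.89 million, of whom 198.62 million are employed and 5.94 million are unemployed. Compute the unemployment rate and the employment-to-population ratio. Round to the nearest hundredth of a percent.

Unemployment rate ≈ 2.90%; employment-population ratio ≈ 63.68%.

Labor force = employed + unemployed = 198.62 + 5.94 = 204.56 million.
Unemployment rate = 5.94 / 204.56 = 2.90%.
Employment-population ratio = 198.62 / 311.89 = 63.68%.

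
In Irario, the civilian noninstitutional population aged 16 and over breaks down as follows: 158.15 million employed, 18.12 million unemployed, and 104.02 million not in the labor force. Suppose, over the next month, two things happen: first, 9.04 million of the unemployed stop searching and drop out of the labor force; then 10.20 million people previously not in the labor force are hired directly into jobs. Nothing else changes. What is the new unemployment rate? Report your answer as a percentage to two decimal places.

Initially, labor force = 158.15 + 18.12 = 176.27 million, so u = 18.12/176.27 = 10.28%.
After the first change, unemployed and labor force both fall by 9.04 → E = 158.15, U = 9.08, labor force = 167.23 million.
After the second change, employed and labor force both rise by 10.20; unemployed unchanged → E = 168.35, U = 9.08, labor force = 177.43 million.
New unemployment rate = 9.08 / 177.43 = 5.12%.

New unemployment rate ≈ 5.12%.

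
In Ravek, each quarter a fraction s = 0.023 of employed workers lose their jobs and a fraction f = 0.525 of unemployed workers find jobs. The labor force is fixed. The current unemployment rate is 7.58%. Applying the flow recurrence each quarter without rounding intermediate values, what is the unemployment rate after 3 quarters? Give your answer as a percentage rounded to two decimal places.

Unemployment rate after three quarters ≈ 4.51%.

With a fixed labor force, u_{t+1} = u_t + s·(1−u_t) − f·u_t = u_t·(1−s−f) + s.
Here 1−s−f = 0.452 and s = 0.023.
u_1 = 0.075800 × 0.452 + 0.023 = 0.057262.
u_2 = 0.057262 × 0.452 + 0.023 = 0.048882.
u_3 = 0.048882 × 0.452 + 0.023 = 0.045095.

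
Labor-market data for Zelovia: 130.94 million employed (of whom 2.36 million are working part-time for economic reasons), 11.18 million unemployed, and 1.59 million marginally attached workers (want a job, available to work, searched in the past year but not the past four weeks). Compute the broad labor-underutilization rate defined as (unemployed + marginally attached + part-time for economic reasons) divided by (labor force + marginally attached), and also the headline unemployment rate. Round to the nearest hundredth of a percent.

Labor force = 130.94 + 11.18 = 142.12 million.
Numerator = 11.18 + 1.59 + 2.36 = 15.13 million.
Denominator = 142.12 + 1.59 = 143.71 million.
Broad rate = 15.13 / 143.71 = 10.53%.
Headline unemployment rate = 11.18 / 142.12 = 7.87%.

Broad underutilization rate ≈ 10.53%; headline unemployment rate ≈ 7.87%.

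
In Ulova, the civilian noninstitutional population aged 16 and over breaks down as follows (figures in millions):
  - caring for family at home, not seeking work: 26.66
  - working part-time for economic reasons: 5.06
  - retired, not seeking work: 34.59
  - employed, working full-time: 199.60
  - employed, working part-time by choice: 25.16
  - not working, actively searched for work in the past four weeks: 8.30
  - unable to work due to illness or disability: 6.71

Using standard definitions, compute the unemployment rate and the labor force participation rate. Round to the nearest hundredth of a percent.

Employed = 5.06 + 199.60 + 25.16 = 229.82 million (anyone who worked, including part-time for economic reasons, counts as employed).
Unemployed = 8.30 million.
Labor force = 229.82 + 8.30 = 238.12 million.
Not in labor force = 26.66 + 34.59 + 6.71 = 67.96 million (those not working and not actively searching are outside the labor force).
Civilian working-age population = 238.12 + 67.96 = 306.08 million.
Unemployment rate = 8.30 / 238.12 = 3.49%.
Labor force participation rate = 238.12 / 306.08 = 77.80%.

Unemployment rate ≈ 3.49%; labor force participation rate ≈ 77.80%.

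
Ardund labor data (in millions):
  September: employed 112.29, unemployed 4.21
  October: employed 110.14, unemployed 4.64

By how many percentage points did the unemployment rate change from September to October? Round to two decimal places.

September: labor force = 112.29 + 4.21 = 116.50; u = 4.21/116.50 = 3.61%.
October: labor force = 110.14 + 4.64 = 114.78; u = 4.64/114.78 = 4.04%.
Change = 4.04% − 3.61% = +0.43 pp.

The unemployment rate changed by +0.43 percentage points.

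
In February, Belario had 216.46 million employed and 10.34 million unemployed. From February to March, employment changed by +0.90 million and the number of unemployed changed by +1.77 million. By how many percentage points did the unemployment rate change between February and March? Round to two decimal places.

February: labor force = 216.46 + 10.34 = 226.80; u = 10.34/226.80 = 4.56%.
March: labor force = 217.36 + 12.11 = 229.47; u = 12.11/229.47 = 5.28%.
Change = 5.28% − 4.56% = +0.72 pp.

The unemployment rate changed by +0.72 percentage points.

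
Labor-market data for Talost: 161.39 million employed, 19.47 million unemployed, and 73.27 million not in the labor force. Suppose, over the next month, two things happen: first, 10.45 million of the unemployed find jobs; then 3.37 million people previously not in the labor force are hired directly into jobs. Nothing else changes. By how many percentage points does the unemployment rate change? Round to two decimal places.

The unemployment rate changes by −5.87 percentage points.

Initially, labor force = 161.39 + 19.47 = 180.86 million, so u = 19.47/180.86 = 10.77%.
After the first change, unemployed falls and employed rises by 10.45; labor force unchanged → E = 171.84, U = 9.02, labor force = 180.86 million.
After the second change, employed and labor force both rise by 3.37; unemployed unchanged → E = 175.21, U = 9.02, labor force = 184.23 million.
New unemployment rate = 9.02 / 184.23 = 4.90%.
Change = 4.90% − 10.77% = −5.87 percentage points.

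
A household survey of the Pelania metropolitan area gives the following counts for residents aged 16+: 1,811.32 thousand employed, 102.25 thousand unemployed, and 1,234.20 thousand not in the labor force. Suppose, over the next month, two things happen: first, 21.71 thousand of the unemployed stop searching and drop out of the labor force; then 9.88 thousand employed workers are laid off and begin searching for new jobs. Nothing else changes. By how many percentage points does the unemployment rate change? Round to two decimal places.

Initially, labor force = 1,811.32 + 102.25 = 1,913.57 thousand, so u = 102.25/1,913.57 = 5.34%.
After the first change, unemployed and labor force both fall by 21.71 → E = 1,811.32, U = 80.54, labor force = 1,891.86 thousand.
After the second change, employed falls and unemployed rises by 9.88; labor force unchanged → E = 1,801.44, U = 90.42, labor force = 1,891.86 thousand.
New unemployment rate = 90.42 / 1,891.86 = 4.78%.
Change = 4.78% − 5.34% = −0.56 percentage points.

The unemployment rate changes by −0.56 percentage points.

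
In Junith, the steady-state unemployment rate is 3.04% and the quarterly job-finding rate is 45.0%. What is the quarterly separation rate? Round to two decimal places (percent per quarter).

From u* = s/(s+f): s = u·f/(1−u).
s = 0.0304 × 45.0 / (1 − 0.0304) = 1.3680 / 0.9696 ≈ 1.41% per quarter.

Separation rate ≈ 1.41% per quarter.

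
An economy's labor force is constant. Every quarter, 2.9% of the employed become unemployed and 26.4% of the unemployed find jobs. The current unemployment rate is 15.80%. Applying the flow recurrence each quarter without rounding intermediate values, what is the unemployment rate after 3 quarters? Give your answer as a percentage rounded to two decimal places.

With a fixed labor force, u_{t+1} = u_t + s·(1−u_t) − f·u_t = u_t·(1−s−f) + s.
Here 1−s−f = 0.707 and s = 0.029.
u_1 = 0.158000 × 0.707 + 0.029 = 0.140706.
u_2 = 0.140706 × 0.707 + 0.029 = 0.128479.
u_3 = 0.128479 × 0.707 + 0.029 = 0.119835.

Unemployment rate after three quarters ≈ 11.98%.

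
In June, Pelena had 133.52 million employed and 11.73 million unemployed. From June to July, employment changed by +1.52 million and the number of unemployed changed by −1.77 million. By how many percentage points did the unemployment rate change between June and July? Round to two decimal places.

June: labor force = 133.52 + 11.73 = 145.25; u = 11.73/145.25 = 8.08%.
July: labor force = 135.04 + 9.96 = 145.00; u = 9.96/145.00 = 6.87%.
Change = 6.87% − 8.08% = −1.21 pp.

The unemployment rate changed by −1.21 percentage points.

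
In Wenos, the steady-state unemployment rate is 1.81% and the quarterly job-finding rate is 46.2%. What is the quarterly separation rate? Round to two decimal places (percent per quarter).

From u* = s/(s+f): s = u·f/(1−u).
s = 0.0181 × 46.2 / (1 − 0.0181) = 0.8362 / 0.9819 ≈ 0.85% per quarter.

Separation rate ≈ 0.85% per quarter.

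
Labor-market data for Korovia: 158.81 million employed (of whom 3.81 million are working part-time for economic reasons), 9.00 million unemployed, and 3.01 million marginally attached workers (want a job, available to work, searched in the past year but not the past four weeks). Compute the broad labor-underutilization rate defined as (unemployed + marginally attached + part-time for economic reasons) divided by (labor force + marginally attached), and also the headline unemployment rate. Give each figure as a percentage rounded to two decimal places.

Broad underutilization rate ≈ 9.26%; headline unemployment rate ≈ 5.36%.

Labor force = 158.81 + 9.00 = 167.81 million.
Numerator = 9.00 + 3.01 + 3.81 = 15.82 million.
Denominator = 167.81 + 3.01 = 170.82 million.
Broad rate = 15.82 / 170.82 = 9.26%.
Headline unemployment rate = 9.00 / 167.81 = 5.36%.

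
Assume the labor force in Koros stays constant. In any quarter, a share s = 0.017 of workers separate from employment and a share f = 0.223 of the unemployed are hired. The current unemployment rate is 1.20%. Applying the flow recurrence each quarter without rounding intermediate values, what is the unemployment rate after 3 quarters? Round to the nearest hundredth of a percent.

With a fixed labor force, u_{t+1} = u_t + s·(1−u_t) − f·u_t = u_t·(1−s−f) + s.
Here 1−s−f = 0.760 and s = 0.017.
u_1 = 0.012000 × 0.760 + 0.017 = 0.026120.
u_2 = 0.026120 × 0.760 + 0.017 = 0.036851.
u_3 = 0.036851 × 0.760 + 0.017 = 0.045007.

Unemployment rate after three quarters ≈ 4.50%.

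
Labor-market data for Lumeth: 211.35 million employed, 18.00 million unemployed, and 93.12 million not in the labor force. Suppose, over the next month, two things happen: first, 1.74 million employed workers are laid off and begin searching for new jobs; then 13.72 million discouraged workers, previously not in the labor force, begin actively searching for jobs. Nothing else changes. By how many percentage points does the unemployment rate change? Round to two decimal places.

Initially, labor force = 211.35 + 18.00 = 229.35 million, so u = 18.00/229.35 = 7.85%.
After the first change, employed falls and unemployed rises by 1.74; labor force unchanged → E = 209.61, U = 19.74, labor force = 229.35 million.
After the second change, unemployed and labor force both rise by 13.72 → E = 209.61, U = 33.46, labor force = 243.07 million.
New unemployment rate = 33.46 / 243.07 = 13.77%.
Change = 13.77% − 7.85% = +5.92 percentage points.

The unemployment rate changes by +5.92 percentage points.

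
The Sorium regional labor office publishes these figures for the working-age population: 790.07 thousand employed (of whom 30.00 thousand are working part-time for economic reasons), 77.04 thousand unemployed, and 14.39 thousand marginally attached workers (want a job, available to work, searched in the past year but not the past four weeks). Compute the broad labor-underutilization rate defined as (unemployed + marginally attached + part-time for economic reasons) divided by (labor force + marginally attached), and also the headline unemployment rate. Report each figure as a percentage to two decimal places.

Labor force = 790.07 + 77.04 = 867.11 thousand.
Numerator = 77.04 + 14.39 + 30.00 = 121.43 thousand.
Denominator = 867.11 + 14.39 = 881.50 thousand.
Broad rate = 121.43 / 881.50 = 13.78%.
Headline unemployment rate = 77.04 / 867.11 = 8.88%.

Broad underutilization rate ≈ 13.78%; headline unemployment rate ≈ 8.88%.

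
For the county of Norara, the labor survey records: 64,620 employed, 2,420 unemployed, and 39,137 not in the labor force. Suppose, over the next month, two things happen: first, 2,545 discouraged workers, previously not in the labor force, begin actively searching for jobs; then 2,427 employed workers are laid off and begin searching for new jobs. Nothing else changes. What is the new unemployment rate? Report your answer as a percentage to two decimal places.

Initially, labor force = 64,620 + 2,420 = 67,040, so u = 2,420/67,040 = 3.61%.
After the first change, unemployed and labor force both rise by 2,545 → E = 64,620, U = 4,965, labor force = 69,585.
After the second change, employed falls and unemployed rises by 2,427; labor force unchanged → E = 62,193, U = 7,392, labor force = 69,585.
New unemployment rate = 7,392 / 69,585 = 10.62%.

New unemployment rate ≈ 10.62%.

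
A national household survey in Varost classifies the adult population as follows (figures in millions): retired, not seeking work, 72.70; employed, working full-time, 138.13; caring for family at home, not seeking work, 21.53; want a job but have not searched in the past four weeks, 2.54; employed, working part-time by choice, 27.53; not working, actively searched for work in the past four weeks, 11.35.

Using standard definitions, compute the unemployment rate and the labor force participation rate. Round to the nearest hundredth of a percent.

Employed = 138.13 + 27.53 = 165.66 million.
Unemployed = 11.35 million.
Labor force = 165.66 + 11.35 = 177.01 million.
Not in labor force = 72.70 + 21.53 + 2.54 = 96.77 million (those not working and not actively searching are outside the labor force — including those who want a job but have given up searching).
Civilian working-age population = 177.01 + 96.77 = 273.78 million.
Unemployment rate = 11.35 / 177.01 = 6.41%.
Labor force participation rate = 177.01 / 273.78 = 64.65%.

Unemployment rate ≈ 6.41%; labor force participation rate ≈ 64.65%.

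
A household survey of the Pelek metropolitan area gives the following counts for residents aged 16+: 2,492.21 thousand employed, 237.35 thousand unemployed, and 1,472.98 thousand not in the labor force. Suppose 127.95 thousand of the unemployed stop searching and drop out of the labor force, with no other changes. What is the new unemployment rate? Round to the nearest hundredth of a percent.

Initially, labor force = 2,492.21 + 237.35 = 2,729.56 thousand, so u = 237.35/2,729.56 = 8.70%.
After the change, unemployed and labor force both fall by 127.95 → E = 2,492.21, U = 109.40, labor force = 2,601.61 thousand.
New unemployment rate = 109.40 / 2,601.61 = 4.21%.

New unemployment rate ≈ 4.21%.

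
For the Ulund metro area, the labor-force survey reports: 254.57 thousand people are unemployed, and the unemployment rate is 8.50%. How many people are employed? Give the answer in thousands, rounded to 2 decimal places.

Labor force = U / u = 254.57 / 0.0850 ≈ 2,994.94 thousand.
Employed = labor force − unemployed = 2,994.94 − 254.57 = 2,740.37 thousand.

About 2,740.37 thousand are employed.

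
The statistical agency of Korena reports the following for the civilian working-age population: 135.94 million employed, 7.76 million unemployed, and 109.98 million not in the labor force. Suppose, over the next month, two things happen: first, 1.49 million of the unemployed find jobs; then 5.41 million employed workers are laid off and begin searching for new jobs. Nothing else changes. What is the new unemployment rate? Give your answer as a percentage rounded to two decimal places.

Initially, labor force = 135.94 + 7.76 = 143.70 million, so u = 7.76/143.70 = 5.40%.
After the first change, unemployed falls and employed rises by 1.49; labor force unchanged → E = 137.43, U = 6.27, labor force = 143.70 million.
After the second change, employed falls and unemployed rises by 5.41; labor force unchanged → E = 132.02, U = 11.68, labor force = 143.70 million.
New unemployment rate = 11.68 / 143.70 = 8.13%.

New unemployment rate ≈ 8.13%.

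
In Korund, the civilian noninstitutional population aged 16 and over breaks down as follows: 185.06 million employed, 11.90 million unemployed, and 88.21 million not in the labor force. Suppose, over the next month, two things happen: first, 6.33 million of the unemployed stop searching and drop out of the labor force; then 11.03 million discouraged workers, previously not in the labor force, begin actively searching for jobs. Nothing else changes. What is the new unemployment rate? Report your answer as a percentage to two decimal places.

Initially, labor force = 185.06 + 11.90 = 196.96 million, so u = 11.90/196.96 = 6.04%.
After the first change, unemployed and labor force both fall by 6.33 → E = 185.06, U = 5.57, labor force = 190.63 million.
After the second change, unemployed and labor force both rise by 11.03 → E = 185.06, U = 16.60, labor force = 201.66 million.
New unemployment rate = 16.60 / 201.66 = 8.23%.

New unemployment rate ≈ 8.23%.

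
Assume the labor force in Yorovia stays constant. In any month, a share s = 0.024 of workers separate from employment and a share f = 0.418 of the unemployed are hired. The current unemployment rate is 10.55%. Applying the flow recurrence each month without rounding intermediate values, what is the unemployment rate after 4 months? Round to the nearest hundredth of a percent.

With a fixed labor force, u_{t+1} = u_t + s·(1−u_t) − f·u_t = u_t·(1−s−f) + s.
Here 1−s−f = 0.558 and s = 0.024.
u_1 = 0.105500 × 0.558 + 0.024 = 0.082869.
u_2 = 0.082869 × 0.558 + 0.024 = 0.070241.
u_3 = 0.070241 × 0.558 + 0.024 = 0.063194.
u_4 = 0.063194 × 0.558 + 0.024 = 0.059262.

Unemployment rate after four months ≈ 5.93%.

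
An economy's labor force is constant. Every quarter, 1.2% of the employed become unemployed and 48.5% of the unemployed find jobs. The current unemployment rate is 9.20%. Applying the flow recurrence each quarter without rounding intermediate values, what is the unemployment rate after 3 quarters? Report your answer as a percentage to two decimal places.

Unemployment rate after three quarters ≈ 3.28%.

With a fixed labor force, u_{t+1} = u_t + s·(1−u_t) − f·u_t = u_t·(1−s−f) + s.
Here 1−s−f = 0.503 and s = 0.012.
u_1 = 0.092000 × 0.503 + 0.012 = 0.058276.
u_2 = 0.058276 × 0.503 + 0.012 = 0.041313.
u_3 = 0.041313 × 0.503 + 0.012 = 0.032780.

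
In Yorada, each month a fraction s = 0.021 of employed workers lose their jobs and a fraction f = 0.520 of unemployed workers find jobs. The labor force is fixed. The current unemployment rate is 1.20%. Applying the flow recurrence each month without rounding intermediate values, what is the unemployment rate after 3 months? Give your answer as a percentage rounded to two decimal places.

With a fixed labor force, u_{t+1} = u_t + s·(1−u_t) − f·u_t = u_t·(1−s−f) + s.
Here 1−s−f = 0.459 and s = 0.021.
u_1 = 0.012000 × 0.459 + 0.021 = 0.026508.
u_2 = 0.026508 × 0.459 + 0.021 = 0.033167.
u_3 = 0.033167 × 0.459 + 0.021 = 0.036224.

Unemployment rate after three months ≈ 3.62%.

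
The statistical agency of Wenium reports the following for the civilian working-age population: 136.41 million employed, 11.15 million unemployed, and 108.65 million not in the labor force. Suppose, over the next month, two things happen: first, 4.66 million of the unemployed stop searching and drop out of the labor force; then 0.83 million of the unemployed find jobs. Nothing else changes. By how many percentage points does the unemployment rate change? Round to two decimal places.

Initially, labor force = 136.41 + 11.15 = 147.56 million, so u = 11.15/147.56 = 7.56%.
After the first change, unemployed and labor force both fall by 4.66 → E = 136.41, U = 6.49, labor force = 142.90 million.
After the second change, unemployed falls and employed rises by 0.83; labor force unchanged → E = 137.24, U = 5.66, labor force = 142.90 million.
New unemployment rate = 5.66 / 142.90 = 3.96%.
Change = 3.96% − 7.56% = −3.60 percentage points.

The unemployment rate changes by −3.60 percentage points.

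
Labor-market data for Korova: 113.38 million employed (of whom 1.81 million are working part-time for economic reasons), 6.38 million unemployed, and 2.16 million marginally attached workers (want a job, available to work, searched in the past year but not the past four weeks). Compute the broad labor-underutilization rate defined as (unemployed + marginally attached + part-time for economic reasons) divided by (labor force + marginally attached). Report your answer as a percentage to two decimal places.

Broad underutilization rate ≈ 8.49%.

Labor force = 113.38 + 6.38 = 119.76 million.
Numerator = 6.38 + 2.16 + 1.81 = 10.35 million.
Denominator = 119.76 + 2.16 = 121.92 million.
Broad rate = 10.35 / 121.92 = 8.49%.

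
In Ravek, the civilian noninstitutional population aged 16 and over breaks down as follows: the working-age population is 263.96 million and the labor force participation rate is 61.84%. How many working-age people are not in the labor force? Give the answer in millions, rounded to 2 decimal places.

About 100.73 million are not in the labor force.

Share not in the labor force = 1 − 0.6184 = 0.3816.
Not in labor force = 0.3816 × 263.96 ≈ 100.73 million.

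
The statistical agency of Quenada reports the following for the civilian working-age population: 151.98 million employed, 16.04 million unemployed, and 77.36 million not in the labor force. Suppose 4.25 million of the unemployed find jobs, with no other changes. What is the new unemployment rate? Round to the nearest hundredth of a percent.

Initially, labor force = 151.98 + 16.04 = 168.02 million, so u = 16.04/168.02 = 9.55%.
After the change, unemployed falls and employed rises by 4.25; labor force unchanged → E = 156.23, U = 11.79, labor force = 168.02 million.
New unemployment rate = 11.79 / 168.02 = 7.02%.

New unemployment rate ≈ 7.02%.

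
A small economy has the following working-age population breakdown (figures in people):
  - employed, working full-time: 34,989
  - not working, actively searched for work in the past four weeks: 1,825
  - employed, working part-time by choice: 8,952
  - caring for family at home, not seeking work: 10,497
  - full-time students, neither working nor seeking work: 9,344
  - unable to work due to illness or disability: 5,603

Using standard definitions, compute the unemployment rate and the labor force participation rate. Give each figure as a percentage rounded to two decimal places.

Employed = 34,989 + 8,952 = 43,941.
Unemployed = 1,825.
Labor force = 43,941 + 1,825 = 45,766.
Not in labor force = 10,497 + 9,344 + 5,603 = 25,444 (those not working and not actively searching are outside the labor force).
Civilian working-age population = 45,766 + 25,444 = 71,210.
Unemployment rate = 1,825 / 45,766 = 3.99%.
Labor force participation rate = 45,766 / 71,210 = 64.27%.

Unemployment rate ≈ 3.99%; labor force participation rate ≈ 64.27%.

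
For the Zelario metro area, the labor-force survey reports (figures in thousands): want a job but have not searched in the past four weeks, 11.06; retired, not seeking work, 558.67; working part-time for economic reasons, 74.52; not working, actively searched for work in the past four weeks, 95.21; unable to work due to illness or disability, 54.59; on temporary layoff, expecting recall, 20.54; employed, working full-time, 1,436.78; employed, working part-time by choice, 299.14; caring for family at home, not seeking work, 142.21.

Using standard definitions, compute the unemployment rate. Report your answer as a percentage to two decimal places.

Unemployment rate ≈ 6.01%.

Employed = 74.52 + 1,436.78 + 299.14 = 1,810.44 thousand (anyone who worked, including part-time for economic reasons, counts as employed).
Unemployed = 95.21 + 20.54 = 115.75 thousand (jobless and actively searching, or on temporary layoff).
Labor force = 1,810.44 + 115.75 = 1,926.19 thousand.
Unemployment rate = 115.75 / 1,926.19 = 6.01%.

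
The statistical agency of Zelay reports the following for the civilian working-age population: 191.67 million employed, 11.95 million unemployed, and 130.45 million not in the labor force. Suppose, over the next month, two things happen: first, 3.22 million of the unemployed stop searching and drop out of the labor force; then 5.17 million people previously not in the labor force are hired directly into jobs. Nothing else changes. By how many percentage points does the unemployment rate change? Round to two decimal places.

Initially, labor force = 191.67 + 11.95 = 203.62 million, so u = 11.95/203.62 = 5.87%.
After the first change, unemployed and labor force both fall by 3.22 → E = 191.67, U = 8.73, labor force = 200.40 million.
After the second change, employed and labor force both rise by 5.17; unemployed unchanged → E = 196.84, U = 8.73, labor force = 205.57 million.
New unemployment rate = 8.73 / 205.57 = 4.25%.
Change = 4.25% − 5.87% = −1.62 percentage points.

The unemployment rate changes by −1.62 percentage points.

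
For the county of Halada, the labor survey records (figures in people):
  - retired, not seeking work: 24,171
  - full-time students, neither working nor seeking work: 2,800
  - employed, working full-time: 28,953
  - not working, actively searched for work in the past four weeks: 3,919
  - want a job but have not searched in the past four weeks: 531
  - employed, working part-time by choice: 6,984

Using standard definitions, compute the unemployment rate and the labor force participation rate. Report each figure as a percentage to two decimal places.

Employed = 28,953 + 6,984 = 35,937.
Unemployed = 3,919.
Labor force = 35,937 + 3,919 = 39,856.
Not in labor force = 24,171 + 2,800 + 531 = 27,502 (those not working and not actively searching are outside the labor force — including those who want a job but have given up searching).
Civilian working-age population = 39,856 + 27,502 = 67,358.
Unemployment rate = 3,919 / 39,856 = 9.83%.
Labor force participation rate = 39,856 / 67,358 = 59.17%.

Unemployment rate ≈ 9.83%; labor force participation rate ≈ 59.17%.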